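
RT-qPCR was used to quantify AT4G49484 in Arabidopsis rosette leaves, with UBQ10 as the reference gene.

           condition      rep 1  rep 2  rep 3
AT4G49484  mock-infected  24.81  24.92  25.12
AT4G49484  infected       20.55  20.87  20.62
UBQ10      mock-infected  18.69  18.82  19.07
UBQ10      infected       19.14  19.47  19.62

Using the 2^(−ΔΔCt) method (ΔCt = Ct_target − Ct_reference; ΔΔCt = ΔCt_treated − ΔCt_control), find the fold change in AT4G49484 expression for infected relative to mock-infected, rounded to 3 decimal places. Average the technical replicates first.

Mean Ct: AT4G49484 mock-infected 24.950; AT4G49484 infected 20.680; UBQ10 mock-infected 18.860; UBQ10 infected 19.410
ΔCt(mock-infected) = 24.950 − 18.860 = 6.090
ΔCt(infected) = 20.680 − 19.410 = 1.270
ΔΔCt = 1.270 − 6.090 = -4.820
Fold change = 2^(−(-4.820)) = 2^4.820 = 28.2465

28.246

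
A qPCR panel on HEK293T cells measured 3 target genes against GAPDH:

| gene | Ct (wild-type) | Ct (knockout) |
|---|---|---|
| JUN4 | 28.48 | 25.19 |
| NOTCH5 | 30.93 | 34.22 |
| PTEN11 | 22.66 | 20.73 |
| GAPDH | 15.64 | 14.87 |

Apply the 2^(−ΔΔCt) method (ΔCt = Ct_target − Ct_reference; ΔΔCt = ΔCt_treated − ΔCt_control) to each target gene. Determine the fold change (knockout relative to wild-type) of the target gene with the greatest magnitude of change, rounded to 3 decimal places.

JUN4: ΔΔCt = (25.19−14.87) − (28.48−15.64) = 10.32 − 12.84 = -2.52; fold change = 2^2.52 = 5.736
NOTCH5: ΔΔCt = (34.22−14.87) − (30.93−15.64) = 19.35 − 15.29 = 4.06; fold change = 2^-4.06 = 0.060
PTEN11: ΔΔCt = (20.73−14.87) − (22.66−15.64) = 5.86 − 7.02 = -1.16; fold change = 2^1.16 = 2.235
NOTCH5 has the largest |ΔΔCt| = 4.06.

0.060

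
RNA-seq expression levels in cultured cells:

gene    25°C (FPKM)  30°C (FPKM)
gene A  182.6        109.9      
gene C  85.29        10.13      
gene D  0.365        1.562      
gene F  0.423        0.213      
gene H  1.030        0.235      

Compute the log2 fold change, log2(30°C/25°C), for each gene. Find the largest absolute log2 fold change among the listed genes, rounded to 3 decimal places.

log2(109.9/182.6) = -0.732  (gene A)
log2(10.13/85.29) = -3.074  (gene C)
log2(1.562/0.365) = 2.097  (gene D)
log2(0.213/0.423) = -0.990  (gene F)
log2(0.235/1.030) = -2.132  (gene H)
The largest magnitude belongs to gene C.

3.074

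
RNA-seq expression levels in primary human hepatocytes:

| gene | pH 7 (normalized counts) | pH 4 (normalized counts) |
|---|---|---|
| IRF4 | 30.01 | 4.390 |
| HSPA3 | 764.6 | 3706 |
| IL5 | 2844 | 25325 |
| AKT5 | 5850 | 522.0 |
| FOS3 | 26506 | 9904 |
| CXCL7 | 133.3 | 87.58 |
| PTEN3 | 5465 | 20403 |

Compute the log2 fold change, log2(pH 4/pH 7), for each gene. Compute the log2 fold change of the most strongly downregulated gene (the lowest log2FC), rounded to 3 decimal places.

log2(4.390/30.01) = -2.773  (IRF4)
log2(3706/764.6) = 2.277  (HSPA3)
log2(25325/2844) = 3.155  (IL5)
log2(522.0/5850) = -3.486  (AKT5)
log2(9904/26506) = -1.420  (FOS3)
log2(87.58/133.3) = -0.606  (CXCL7)
log2(20403/5465) = 1.900  (PTEN3)
AKT5 is most strongly downregulated.

-3.486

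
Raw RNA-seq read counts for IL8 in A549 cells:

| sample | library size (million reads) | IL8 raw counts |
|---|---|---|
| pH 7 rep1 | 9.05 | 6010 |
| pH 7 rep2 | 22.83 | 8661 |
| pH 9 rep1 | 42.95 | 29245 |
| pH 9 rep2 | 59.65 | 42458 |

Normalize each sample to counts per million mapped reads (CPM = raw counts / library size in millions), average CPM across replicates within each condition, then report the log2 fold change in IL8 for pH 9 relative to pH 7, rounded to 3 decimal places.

0.417

CPM(pH 7 rep1) = 6010 / 9.05 = 664.0884
CPM(pH 7 rep2) = 8661 / 22.83 = 379.3693
CPM(pH 9 rep1) = 29245 / 42.95 = 680.9080
CPM(pH 9 rep2) = 42458 / 59.65 = 711.7854
mean CPM(pH 7) = 521.7288; mean CPM(pH 9) = 696.3467
Fold change = 696.3467 / 521.7288 = 1.33469
log2(1.33469) = 0.4165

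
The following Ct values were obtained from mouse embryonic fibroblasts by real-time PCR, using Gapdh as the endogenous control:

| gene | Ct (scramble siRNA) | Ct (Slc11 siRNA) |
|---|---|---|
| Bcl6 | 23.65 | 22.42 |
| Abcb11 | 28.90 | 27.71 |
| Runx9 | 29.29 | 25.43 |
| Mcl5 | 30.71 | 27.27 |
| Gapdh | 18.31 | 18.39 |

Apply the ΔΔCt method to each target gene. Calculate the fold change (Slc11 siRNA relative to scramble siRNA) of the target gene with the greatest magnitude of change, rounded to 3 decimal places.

15.348

Bcl6: ΔΔCt = (22.42−18.39) − (23.65−18.31) = 4.03 − 5.34 = -1.31; fold change = 2^1.31 = 2.479
Abcb11: ΔΔCt = (27.71−18.39) − (28.90−18.31) = 9.32 − 10.59 = -1.27; fold change = 2^1.27 = 2.412
Runx9: ΔΔCt = (25.43−18.39) − (29.29−18.31) = 7.04 − 10.98 = -3.94; fold change = 2^3.94 = 15.348
Mcl5: ΔΔCt = (27.27−18.39) − (30.71−18.31) = 8.88 − 12.40 = -3.52; fold change = 2^3.52 = 11.472
Runx9 has the largest |ΔΔCt| = 3.94.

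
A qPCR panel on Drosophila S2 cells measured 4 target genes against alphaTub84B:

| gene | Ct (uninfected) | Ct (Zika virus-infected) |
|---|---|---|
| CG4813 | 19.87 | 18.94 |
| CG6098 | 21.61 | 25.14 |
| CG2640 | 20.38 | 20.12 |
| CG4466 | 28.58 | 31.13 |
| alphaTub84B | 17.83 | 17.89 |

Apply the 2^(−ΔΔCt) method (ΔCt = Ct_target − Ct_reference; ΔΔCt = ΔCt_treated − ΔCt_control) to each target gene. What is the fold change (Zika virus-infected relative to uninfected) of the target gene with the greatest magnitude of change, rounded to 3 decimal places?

CG4813: ΔΔCt = (18.94−17.89) − (19.87−17.83) = 1.05 − 2.04 = -0.99; fold change = 2^0.99 = 1.986
CG6098: ΔΔCt = (25.14−17.89) − (21.61−17.83) = 7.25 − 3.78 = 3.47; fold change = 2^-3.47 = 0.090
CG2640: ΔΔCt = (20.12−17.89) − (20.38−17.83) = 2.23 − 2.55 = -0.32; fold change = 2^0.32 = 1.248
CG4466: ΔΔCt = (31.13−17.89) − (28.58−17.83) = 13.24 − 10.75 = 2.49; fold change = 2^-2.49 = 0.178
CG6098 has the largest |ΔΔCt| = 3.47.

0.090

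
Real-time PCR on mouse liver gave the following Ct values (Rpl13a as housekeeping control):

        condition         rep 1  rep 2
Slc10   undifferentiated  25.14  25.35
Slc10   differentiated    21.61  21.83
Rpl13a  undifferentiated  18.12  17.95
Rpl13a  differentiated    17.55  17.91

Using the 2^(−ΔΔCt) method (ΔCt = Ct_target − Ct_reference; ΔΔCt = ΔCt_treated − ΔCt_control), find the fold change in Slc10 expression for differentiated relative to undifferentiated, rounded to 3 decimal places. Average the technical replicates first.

9.318

Mean Ct: Slc10 undifferentiated 25.245; Slc10 differentiated 21.720; Rpl13a undifferentiated 18.035; Rpl13a differentiated 17.730
ΔCt(undifferentiated) = 25.245 − 18.035 = 7.210
ΔCt(differentiated) = 21.720 − 17.730 = 3.990
ΔΔCt = 3.990 − 7.210 = -3.220
Fold change = 2^(−(-3.220)) = 2^3.220 = 9.3179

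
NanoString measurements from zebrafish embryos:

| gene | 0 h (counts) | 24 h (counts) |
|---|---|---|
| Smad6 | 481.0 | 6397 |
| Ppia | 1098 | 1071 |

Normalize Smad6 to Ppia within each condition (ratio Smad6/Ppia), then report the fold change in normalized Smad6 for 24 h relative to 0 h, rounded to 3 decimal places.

13.635

Smad6/Ppia (0 h) = 481.0 / 1098 = 0.43807
Smad6/Ppia (24 h) = 6397 / 1071 = 5.9729
Fold change = 5.9729 / 0.43807 = 13.6347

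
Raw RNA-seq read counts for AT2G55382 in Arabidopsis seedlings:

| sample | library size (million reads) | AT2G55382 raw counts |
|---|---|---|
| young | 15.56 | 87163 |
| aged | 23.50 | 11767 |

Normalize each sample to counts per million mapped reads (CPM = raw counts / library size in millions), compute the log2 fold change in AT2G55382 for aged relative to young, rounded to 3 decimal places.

-3.484

CPM(young) = 87163 / 15.56 = 5601.7352
CPM(aged) = 11767 / 23.50 = 500.7234
Fold change = 500.7234 / 5601.7352 = 0.08939
log2(0.08939) = -3.4838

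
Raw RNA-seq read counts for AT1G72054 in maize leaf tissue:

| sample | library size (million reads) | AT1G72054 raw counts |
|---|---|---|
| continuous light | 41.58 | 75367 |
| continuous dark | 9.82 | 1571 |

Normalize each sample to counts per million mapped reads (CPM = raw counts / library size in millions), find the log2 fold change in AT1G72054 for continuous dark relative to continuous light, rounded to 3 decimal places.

CPM(continuous light) = 75367 / 41.58 = 1812.5782
CPM(continuous dark) = 1571 / 9.82 = 159.9796
Fold change = 159.9796 / 1812.5782 = 0.08826
log2(0.08826) = -3.5021

-3.502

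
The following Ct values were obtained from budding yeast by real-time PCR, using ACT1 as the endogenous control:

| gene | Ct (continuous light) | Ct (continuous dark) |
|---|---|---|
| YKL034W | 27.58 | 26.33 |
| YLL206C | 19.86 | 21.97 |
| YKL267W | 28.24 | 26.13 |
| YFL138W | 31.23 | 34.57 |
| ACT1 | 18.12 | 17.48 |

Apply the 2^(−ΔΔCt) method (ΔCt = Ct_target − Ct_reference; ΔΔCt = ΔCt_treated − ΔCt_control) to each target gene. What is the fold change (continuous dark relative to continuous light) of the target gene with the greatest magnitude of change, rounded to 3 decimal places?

YKL034W: ΔΔCt = (26.33−17.48) − (27.58−18.12) = 8.85 − 9.46 = -0.61; fold change = 2^0.61 = 1.526
YLL206C: ΔΔCt = (21.97−17.48) − (19.86−18.12) = 4.49 − 1.74 = 2.75; fold change = 2^-2.75 = 0.149
YKL267W: ΔΔCt = (26.13−17.48) − (28.24−18.12) = 8.65 − 10.12 = -1.47; fold change = 2^1.47 = 2.770
YFL138W: ΔΔCt = (34.57−17.48) − (31.23−18.12) = 17.09 − 13.11 = 3.98; fold change = 2^-3.98 = 0.063
YFL138W has the largest |ΔΔCt| = 3.98.

0.063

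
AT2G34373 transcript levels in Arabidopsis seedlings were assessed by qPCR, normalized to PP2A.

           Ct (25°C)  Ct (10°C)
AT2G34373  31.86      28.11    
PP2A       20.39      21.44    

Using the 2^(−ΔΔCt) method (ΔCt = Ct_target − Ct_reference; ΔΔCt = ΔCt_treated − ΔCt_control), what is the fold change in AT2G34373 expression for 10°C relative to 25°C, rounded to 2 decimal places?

ΔCt(25°C) = 31.860 − 20.390 = 11.470
ΔCt(10°C) = 28.110 − 21.440 = 6.670
ΔΔCt = 6.670 − 11.470 = -4.800
Fold change = 2^(−(-4.800)) = 2^4.800 = 27.858

27.86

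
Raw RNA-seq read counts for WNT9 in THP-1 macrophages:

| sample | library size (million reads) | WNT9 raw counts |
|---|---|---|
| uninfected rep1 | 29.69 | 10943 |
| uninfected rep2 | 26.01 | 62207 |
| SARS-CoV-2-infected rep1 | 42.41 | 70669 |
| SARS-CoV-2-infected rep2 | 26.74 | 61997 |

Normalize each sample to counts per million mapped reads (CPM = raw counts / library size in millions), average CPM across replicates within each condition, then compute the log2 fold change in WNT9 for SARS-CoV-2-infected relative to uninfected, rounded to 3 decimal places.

CPM(uninfected rep1) = 10943 / 29.69 = 368.5753
CPM(uninfected rep2) = 62207 / 26.01 = 2391.6571
CPM(SARS-CoV-2-infected rep1) = 70669 / 42.41 = 1666.3287
CPM(SARS-CoV-2-infected rep2) = 61997 / 26.74 = 2318.5116
mean CPM(uninfected) = 1380.1162; mean CPM(SARS-CoV-2-infected) = 1992.4201
Fold change = 1992.4201 / 1380.1162 = 1.44366
log2(1.44366) = 0.5297

0.530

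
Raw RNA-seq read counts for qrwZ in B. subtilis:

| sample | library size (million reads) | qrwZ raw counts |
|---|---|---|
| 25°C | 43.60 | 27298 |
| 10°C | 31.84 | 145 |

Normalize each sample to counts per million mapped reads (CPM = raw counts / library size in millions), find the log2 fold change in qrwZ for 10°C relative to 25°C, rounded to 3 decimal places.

CPM(25°C) = 27298 / 43.60 = 626.1009
CPM(10°C) = 145 / 31.84 = 4.5540
Fold change = 4.5540 / 626.1009 = 0.00727
log2(0.00727) = -7.1031

-7.103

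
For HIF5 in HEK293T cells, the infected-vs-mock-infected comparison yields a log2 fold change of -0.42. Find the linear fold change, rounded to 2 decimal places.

0.75

Fold change = 2^(-0.42) = 0.747
That is, HIF5 drops to 74.7% of the mock-infected level.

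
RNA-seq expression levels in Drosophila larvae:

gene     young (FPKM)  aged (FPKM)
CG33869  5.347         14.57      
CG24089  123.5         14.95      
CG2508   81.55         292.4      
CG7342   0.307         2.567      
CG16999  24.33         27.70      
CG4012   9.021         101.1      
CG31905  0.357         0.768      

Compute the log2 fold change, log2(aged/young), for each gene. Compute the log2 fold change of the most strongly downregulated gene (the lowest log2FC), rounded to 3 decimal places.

log2(14.57/5.347) = 1.446  (CG33869)
log2(14.95/123.5) = -3.046  (CG24089)
log2(292.4/81.55) = 1.842  (CG2508)
log2(2.567/0.307) = 3.064  (CG7342)
log2(27.70/24.33) = 0.187  (CG16999)
log2(101.1/9.021) = 3.486  (CG4012)
log2(0.768/0.357) = 1.105  (CG31905)
CG24089 is most strongly downregulated.

-3.046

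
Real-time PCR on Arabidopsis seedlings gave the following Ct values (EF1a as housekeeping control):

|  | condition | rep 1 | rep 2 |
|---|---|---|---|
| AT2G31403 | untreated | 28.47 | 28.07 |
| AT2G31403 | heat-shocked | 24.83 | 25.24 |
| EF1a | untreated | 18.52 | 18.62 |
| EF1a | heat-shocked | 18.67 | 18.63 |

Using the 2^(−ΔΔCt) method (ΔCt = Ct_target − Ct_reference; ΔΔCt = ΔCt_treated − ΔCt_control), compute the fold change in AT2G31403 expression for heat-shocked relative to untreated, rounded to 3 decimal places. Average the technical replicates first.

Mean Ct: AT2G31403 untreated 28.270; AT2G31403 heat-shocked 25.035; EF1a untreated 18.570; EF1a heat-shocked 18.650
ΔCt(untreated) = 28.270 − 18.570 = 9.700
ΔCt(heat-shocked) = 25.035 − 18.650 = 6.385
ΔΔCt = 6.385 − 9.700 = -3.315
Fold change = 2^(−(-3.315)) = 2^3.315 = 9.9521

9.952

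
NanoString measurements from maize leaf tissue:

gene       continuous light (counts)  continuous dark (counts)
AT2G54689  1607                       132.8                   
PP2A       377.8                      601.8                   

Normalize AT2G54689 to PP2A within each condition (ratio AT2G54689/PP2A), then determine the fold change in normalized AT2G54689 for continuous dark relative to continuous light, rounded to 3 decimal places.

0.052

AT2G54689/PP2A (continuous light) = 1607 / 377.8 = 4.2536
AT2G54689/PP2A (continuous dark) = 132.8 / 601.8 = 0.22067
Fold change = 0.22067 / 4.2536 = 0.0519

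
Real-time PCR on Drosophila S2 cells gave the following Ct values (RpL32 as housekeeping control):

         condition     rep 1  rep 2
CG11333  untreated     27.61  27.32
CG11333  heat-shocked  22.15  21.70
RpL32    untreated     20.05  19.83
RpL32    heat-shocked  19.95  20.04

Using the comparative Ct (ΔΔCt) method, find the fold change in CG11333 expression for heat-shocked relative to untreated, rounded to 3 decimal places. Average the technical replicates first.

48.335

Mean Ct: CG11333 untreated 27.465; CG11333 heat-shocked 21.925; RpL32 untreated 19.940; RpL32 heat-shocked 19.995
ΔCt(untreated) = 27.465 − 19.940 = 7.525
ΔCt(heat-shocked) = 21.925 − 19.995 = 1.930
ΔΔCt = 1.930 − 7.525 = -5.595
Fold change = 2^(−(-5.595)) = 2^5.595 = 48.3351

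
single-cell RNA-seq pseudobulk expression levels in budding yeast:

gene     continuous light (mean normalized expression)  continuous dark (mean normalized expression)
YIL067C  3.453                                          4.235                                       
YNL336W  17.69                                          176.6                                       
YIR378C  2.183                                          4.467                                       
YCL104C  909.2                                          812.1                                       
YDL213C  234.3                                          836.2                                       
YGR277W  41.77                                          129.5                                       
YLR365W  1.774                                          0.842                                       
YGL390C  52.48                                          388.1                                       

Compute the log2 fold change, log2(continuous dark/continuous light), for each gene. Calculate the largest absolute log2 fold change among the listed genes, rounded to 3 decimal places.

3.319

log2(4.235/3.453) = 0.295  (YIL067C)
log2(176.6/17.69) = 3.319  (YNL336W)
log2(4.467/2.183) = 1.033  (YIR378C)
log2(812.1/909.2) = -0.163  (YCL104C)
log2(836.2/234.3) = 1.835  (YDL213C)
log2(129.5/41.77) = 1.632  (YGR277W)
log2(0.842/1.774) = -1.075  (YLR365W)
log2(388.1/52.48) = 2.887  (YGL390C)
The largest magnitude belongs to YNL336W.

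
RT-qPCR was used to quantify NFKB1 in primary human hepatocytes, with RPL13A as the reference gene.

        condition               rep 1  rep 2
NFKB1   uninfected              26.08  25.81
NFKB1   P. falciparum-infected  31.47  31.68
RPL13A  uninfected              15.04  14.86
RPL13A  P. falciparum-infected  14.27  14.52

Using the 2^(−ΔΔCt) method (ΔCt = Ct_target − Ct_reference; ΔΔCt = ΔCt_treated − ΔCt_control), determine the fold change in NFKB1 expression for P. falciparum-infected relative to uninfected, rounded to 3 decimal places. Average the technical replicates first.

Mean Ct: NFKB1 uninfected 25.945; NFKB1 P. falciparum-infected 31.575; RPL13A uninfected 14.950; RPL13A P. falciparum-infected 14.395
ΔCt(uninfected) = 25.945 − 14.950 = 10.995
ΔCt(P. falciparum-infected) = 31.575 − 14.395 = 17.180
ΔΔCt = 17.180 − 10.995 = 6.185
Fold change = 2^(−6.185) = 0.0137

0.014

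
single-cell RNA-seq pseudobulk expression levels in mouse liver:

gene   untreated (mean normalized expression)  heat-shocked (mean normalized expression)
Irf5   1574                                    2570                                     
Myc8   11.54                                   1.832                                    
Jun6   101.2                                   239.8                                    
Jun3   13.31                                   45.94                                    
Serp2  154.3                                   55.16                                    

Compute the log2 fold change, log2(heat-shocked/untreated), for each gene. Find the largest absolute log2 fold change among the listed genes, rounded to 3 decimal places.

2.655

log2(2570/1574) = 0.707  (Irf5)
log2(1.832/11.54) = -2.655  (Myc8)
log2(239.8/101.2) = 1.245  (Jun6)
log2(45.94/13.31) = 1.787  (Jun3)
log2(55.16/154.3) = -1.484  (Serp2)
The largest magnitude belongs to Myc8.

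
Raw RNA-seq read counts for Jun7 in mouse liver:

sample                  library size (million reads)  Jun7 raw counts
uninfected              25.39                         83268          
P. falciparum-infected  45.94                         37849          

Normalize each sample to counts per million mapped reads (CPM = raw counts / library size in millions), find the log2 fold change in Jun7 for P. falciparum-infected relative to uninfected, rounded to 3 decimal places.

-1.993

CPM(uninfected) = 83268 / 25.39 = 3279.5589
CPM(P. falciparum-infected) = 37849 / 45.94 = 823.8790
Fold change = 823.8790 / 3279.5589 = 0.25122
log2(0.25122) = -1.9930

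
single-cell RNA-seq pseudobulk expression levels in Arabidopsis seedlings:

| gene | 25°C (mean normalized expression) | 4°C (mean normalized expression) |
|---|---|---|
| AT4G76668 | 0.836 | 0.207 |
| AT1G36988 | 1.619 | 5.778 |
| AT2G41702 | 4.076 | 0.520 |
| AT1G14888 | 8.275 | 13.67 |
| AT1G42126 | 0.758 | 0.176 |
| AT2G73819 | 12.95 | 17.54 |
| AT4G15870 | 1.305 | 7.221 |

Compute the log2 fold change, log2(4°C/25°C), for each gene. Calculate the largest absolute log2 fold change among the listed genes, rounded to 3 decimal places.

log2(0.207/0.836) = -2.014  (AT4G76668)
log2(5.778/1.619) = 1.835  (AT1G36988)
log2(0.520/4.076) = -2.971  (AT2G41702)
log2(13.67/8.275) = 0.724  (AT1G14888)
log2(0.176/0.758) = -2.107  (AT1G42126)
log2(17.54/12.95) = 0.438  (AT2G73819)
log2(7.221/1.305) = 2.468  (AT4G15870)
The largest magnitude belongs to AT2G41702.

2.971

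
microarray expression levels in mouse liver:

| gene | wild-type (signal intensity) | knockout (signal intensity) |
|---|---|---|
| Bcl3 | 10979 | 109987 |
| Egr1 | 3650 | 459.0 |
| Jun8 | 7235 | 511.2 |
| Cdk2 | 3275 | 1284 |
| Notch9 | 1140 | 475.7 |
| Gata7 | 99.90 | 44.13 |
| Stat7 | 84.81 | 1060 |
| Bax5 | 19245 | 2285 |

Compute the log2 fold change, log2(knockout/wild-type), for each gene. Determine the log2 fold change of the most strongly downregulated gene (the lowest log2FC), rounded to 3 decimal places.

log2(109987/10979) = 3.325  (Bcl3)
log2(459.0/3650) = -2.991  (Egr1)
log2(511.2/7235) = -3.823  (Jun8)
log2(1284/3275) = -1.351  (Cdk2)
log2(475.7/1140) = -1.261  (Notch9)
log2(44.13/99.90) = -1.179  (Gata7)
log2(1060/84.81) = 3.644  (Stat7)
log2(2285/19245) = -3.074  (Bax5)
Jun8 is most strongly downregulated.

-3.823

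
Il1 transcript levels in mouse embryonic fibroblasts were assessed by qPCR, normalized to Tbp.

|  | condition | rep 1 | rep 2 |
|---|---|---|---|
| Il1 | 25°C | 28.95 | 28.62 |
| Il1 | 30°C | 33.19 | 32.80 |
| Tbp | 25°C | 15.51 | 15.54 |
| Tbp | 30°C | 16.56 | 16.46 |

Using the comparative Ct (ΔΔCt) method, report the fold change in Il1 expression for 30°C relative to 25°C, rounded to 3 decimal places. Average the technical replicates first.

0.107

Mean Ct: Il1 25°C 28.785; Il1 30°C 32.995; Tbp 25°C 15.525; Tbp 30°C 16.510
ΔCt(25°C) = 28.785 − 15.525 = 13.260
ΔCt(30°C) = 32.995 − 16.510 = 16.485
ΔΔCt = 16.485 − 13.260 = 3.225
Fold change = 2^(−3.225) = 0.1069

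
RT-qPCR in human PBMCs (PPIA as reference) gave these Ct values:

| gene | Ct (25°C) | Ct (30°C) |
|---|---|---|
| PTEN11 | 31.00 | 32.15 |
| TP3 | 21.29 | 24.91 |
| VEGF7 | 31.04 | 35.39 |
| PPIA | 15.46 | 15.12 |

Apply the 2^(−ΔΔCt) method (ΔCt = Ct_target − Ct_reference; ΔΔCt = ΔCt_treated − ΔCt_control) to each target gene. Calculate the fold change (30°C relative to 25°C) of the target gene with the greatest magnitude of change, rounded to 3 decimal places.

0.039

PTEN11: ΔΔCt = (32.15−15.12) − (31.00−15.46) = 17.03 − 15.54 = 1.49; fold change = 2^-1.49 = 0.356
TP3: ΔΔCt = (24.91−15.12) − (21.29−15.46) = 9.79 − 5.83 = 3.96; fold change = 2^-3.96 = 0.064
VEGF7: ΔΔCt = (35.39−15.12) − (31.04−15.46) = 20.27 − 15.58 = 4.69; fold change = 2^-4.69 = 0.039
VEGF7 has the largest |ΔΔCt| = 4.69.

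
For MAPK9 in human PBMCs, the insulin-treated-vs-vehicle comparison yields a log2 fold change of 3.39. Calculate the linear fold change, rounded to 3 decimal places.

Fold change = 2^(3.39) = 10.4831

10.483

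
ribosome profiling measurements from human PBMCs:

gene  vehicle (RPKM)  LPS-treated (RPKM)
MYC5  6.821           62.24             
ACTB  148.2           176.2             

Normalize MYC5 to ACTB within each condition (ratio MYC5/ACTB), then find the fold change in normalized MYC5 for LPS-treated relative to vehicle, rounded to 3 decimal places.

7.675

MYC5/ACTB (vehicle) = 6.821 / 148.2 = 0.046026
MYC5/ACTB (LPS-treated) = 62.24 / 176.2 = 0.35323
Fold change = 0.35323 / 0.046026 = 7.6747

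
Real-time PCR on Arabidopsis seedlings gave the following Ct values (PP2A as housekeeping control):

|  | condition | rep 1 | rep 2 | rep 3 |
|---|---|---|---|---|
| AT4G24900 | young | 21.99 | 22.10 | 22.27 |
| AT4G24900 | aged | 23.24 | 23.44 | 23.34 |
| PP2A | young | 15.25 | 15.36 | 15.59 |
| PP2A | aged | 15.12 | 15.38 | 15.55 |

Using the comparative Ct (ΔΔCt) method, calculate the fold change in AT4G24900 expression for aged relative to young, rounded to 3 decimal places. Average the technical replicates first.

0.415

Mean Ct: AT4G24900 young 22.120; AT4G24900 aged 23.340; PP2A young 15.400; PP2A aged 15.350
ΔCt(young) = 22.120 − 15.400 = 6.720
ΔCt(aged) = 23.340 − 15.350 = 7.990
ΔΔCt = 7.990 − 6.720 = 1.270
Fold change = 2^(−1.270) = 0.4147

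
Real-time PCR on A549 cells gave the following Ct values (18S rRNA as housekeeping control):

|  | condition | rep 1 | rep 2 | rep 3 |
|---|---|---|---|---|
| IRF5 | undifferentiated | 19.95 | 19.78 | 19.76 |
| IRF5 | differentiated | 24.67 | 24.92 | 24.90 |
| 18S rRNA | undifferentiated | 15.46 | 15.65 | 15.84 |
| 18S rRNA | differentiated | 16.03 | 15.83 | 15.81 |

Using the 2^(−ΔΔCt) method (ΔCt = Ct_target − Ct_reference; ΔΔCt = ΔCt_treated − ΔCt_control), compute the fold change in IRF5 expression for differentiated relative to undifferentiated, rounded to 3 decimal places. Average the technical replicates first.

0.037

Mean Ct: IRF5 undifferentiated 19.830; IRF5 differentiated 24.830; 18S rRNA undifferentiated 15.650; 18S rRNA differentiated 15.890
ΔCt(undifferentiated) = 19.830 − 15.650 = 4.180
ΔCt(differentiated) = 24.830 − 15.890 = 8.940
ΔΔCt = 8.940 − 4.180 = 4.760
Fold change = 2^(−4.760) = 0.0369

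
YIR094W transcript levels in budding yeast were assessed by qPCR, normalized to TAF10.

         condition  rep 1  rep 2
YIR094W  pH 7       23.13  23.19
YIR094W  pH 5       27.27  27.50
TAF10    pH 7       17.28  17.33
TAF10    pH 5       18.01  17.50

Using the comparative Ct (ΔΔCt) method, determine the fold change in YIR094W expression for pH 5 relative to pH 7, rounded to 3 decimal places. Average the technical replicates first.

Mean Ct: YIR094W pH 7 23.160; YIR094W pH 5 27.385; TAF10 pH 7 17.305; TAF10 pH 5 17.755
ΔCt(pH 7) = 23.160 − 17.305 = 5.855
ΔCt(pH 5) = 27.385 − 17.755 = 9.630
ΔΔCt = 9.630 − 5.855 = 3.775
Fold change = 2^(−3.775) = 0.0730

0.073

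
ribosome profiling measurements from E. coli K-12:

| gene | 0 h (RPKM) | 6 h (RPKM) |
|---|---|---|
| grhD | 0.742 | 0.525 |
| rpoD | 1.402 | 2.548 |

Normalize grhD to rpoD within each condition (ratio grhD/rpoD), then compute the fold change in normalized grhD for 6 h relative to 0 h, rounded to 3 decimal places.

0.389

grhD/rpoD (0 h) = 0.742 / 1.402 = 0.52924
grhD/rpoD (6 h) = 0.525 / 2.548 = 0.20604
Fold change = 0.20604 / 0.52924 = 0.3893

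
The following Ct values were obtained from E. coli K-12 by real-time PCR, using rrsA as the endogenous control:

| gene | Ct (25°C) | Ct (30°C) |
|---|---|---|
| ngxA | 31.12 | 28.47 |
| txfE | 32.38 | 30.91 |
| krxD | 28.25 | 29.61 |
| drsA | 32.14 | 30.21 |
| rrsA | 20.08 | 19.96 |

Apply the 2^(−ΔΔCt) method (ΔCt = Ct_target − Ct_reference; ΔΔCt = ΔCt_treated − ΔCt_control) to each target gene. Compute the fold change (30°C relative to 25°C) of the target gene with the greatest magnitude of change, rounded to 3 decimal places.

ngxA: ΔΔCt = (28.47−19.96) − (31.12−20.08) = 8.51 − 11.04 = -2.53; fold change = 2^2.53 = 5.776
txfE: ΔΔCt = (30.91−19.96) − (32.38−20.08) = 10.95 − 12.30 = -1.35; fold change = 2^1.35 = 2.549
krxD: ΔΔCt = (29.61−19.96) − (28.25−20.08) = 9.65 − 8.17 = 1.48; fold change = 2^-1.48 = 0.358
drsA: ΔΔCt = (30.21−19.96) − (32.14−20.08) = 10.25 − 12.06 = -1.81; fold change = 2^1.81 = 3.506
ngxA has the largest |ΔΔCt| = 2.53.

5.776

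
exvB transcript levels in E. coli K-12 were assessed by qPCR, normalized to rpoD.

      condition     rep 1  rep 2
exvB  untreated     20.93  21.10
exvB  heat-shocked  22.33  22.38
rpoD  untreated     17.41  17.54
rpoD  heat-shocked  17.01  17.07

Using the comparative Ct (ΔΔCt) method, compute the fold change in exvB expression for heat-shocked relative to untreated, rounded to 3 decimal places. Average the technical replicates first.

0.292

Mean Ct: exvB untreated 21.015; exvB heat-shocked 22.355; rpoD untreated 17.475; rpoD heat-shocked 17.040
ΔCt(untreated) = 21.015 − 17.475 = 3.540
ΔCt(heat-shocked) = 22.355 − 17.040 = 5.315
ΔΔCt = 5.315 − 3.540 = 1.775
Fold change = 2^(−1.775) = 0.2922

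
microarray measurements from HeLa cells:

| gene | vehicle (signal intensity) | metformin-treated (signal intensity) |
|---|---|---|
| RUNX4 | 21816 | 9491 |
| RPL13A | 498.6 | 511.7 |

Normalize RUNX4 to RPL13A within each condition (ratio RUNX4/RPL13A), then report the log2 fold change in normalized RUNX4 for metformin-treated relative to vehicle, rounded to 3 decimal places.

RUNX4/RPL13A (vehicle) = 21816 / 498.6 = 43.755
RUNX4/RPL13A (metformin-treated) = 9491 / 511.7 = 18.548
Fold change = 18.548 / 43.755 = 0.4239
log2(0.4239) = -1.2382

-1.238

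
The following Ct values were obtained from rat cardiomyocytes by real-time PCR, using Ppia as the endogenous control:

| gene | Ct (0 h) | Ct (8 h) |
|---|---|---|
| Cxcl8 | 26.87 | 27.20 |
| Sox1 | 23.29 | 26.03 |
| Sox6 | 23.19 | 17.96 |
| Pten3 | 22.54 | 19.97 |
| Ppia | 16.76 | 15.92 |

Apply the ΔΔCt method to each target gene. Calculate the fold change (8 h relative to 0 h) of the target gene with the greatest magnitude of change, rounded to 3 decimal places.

20.966

Cxcl8: ΔΔCt = (27.20−15.92) − (26.87−16.76) = 11.28 − 10.11 = 1.17; fold change = 2^-1.17 = 0.444
Sox1: ΔΔCt = (26.03−15.92) − (23.29−16.76) = 10.11 − 6.53 = 3.58; fold change = 2^-3.58 = 0.084
Sox6: ΔΔCt = (17.96−15.92) − (23.19−16.76) = 2.04 − 6.43 = -4.39; fold change = 2^4.39 = 20.966
Pten3: ΔΔCt = (19.97−15.92) − (22.54−16.76) = 4.05 − 5.78 = -1.73; fold change = 2^1.73 = 3.317
Sox6 has the largest |ΔΔCt| = 4.39.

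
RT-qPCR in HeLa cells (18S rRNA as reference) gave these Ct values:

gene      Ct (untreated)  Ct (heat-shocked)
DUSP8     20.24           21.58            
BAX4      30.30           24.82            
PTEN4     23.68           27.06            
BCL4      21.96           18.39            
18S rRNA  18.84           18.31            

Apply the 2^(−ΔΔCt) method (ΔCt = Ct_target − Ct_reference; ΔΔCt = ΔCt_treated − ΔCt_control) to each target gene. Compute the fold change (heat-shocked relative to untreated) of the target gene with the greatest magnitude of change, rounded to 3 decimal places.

30.910

DUSP8: ΔΔCt = (21.58−18.31) − (20.24−18.84) = 3.27 − 1.40 = 1.87; fold change = 2^-1.87 = 0.274
BAX4: ΔΔCt = (24.82−18.31) − (30.30−18.84) = 6.51 − 11.46 = -4.95; fold change = 2^4.95 = 30.910
PTEN4: ΔΔCt = (27.06−18.31) − (23.68−18.84) = 8.75 − 4.84 = 3.91; fold change = 2^-3.91 = 0.067
BCL4: ΔΔCt = (18.39−18.31) − (21.96−18.84) = 0.08 − 3.12 = -3.04; fold change = 2^3.04 = 8.225
BAX4 has the largest |ΔΔCt| = 4.95.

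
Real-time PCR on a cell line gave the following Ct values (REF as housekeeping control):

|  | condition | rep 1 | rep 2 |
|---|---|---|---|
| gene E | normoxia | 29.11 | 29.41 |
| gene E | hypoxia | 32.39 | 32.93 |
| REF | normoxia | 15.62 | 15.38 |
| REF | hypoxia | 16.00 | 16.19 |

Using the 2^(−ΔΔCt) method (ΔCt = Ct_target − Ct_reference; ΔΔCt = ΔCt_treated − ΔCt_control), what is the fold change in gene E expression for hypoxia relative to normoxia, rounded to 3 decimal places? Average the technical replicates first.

Mean Ct: gene E normoxia 29.260; gene E hypoxia 32.660; REF normoxia 15.500; REF hypoxia 16.095
ΔCt(normoxia) = 29.260 − 15.500 = 13.760
ΔCt(hypoxia) = 32.660 − 16.095 = 16.565
ΔΔCt = 16.565 − 13.760 = 2.805
Fold change = 2^(−2.805) = 0.1431

0.143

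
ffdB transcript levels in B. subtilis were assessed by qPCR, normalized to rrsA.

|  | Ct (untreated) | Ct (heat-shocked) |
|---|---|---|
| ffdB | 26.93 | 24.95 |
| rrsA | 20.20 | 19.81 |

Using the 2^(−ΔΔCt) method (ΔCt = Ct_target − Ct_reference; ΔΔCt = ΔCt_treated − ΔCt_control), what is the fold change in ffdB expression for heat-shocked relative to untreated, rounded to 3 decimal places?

3.010

ΔCt(untreated) = 26.930 − 20.200 = 6.730
ΔCt(heat-shocked) = 24.950 − 19.810 = 5.140
ΔΔCt = 5.140 − 6.730 = -1.590
Fold change = 2^(−(-1.590)) = 2^1.590 = 3.0105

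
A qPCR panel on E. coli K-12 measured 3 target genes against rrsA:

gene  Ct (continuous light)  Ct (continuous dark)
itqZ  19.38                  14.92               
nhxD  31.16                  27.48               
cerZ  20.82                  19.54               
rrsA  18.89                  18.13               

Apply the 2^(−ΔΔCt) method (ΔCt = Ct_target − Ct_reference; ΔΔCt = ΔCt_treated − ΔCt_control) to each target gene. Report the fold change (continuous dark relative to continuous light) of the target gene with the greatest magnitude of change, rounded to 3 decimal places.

itqZ: ΔΔCt = (14.92−18.13) − (19.38−18.89) = -3.21 − 0.49 = -3.70; fold change = 2^3.70 = 12.996
nhxD: ΔΔCt = (27.48−18.13) − (31.16−18.89) = 9.35 − 12.27 = -2.92; fold change = 2^2.92 = 7.568
cerZ: ΔΔCt = (19.54−18.13) − (20.82−18.89) = 1.41 − 1.93 = -0.52; fold change = 2^0.52 = 1.434
itqZ has the largest |ΔΔCt| = 3.70.

12.996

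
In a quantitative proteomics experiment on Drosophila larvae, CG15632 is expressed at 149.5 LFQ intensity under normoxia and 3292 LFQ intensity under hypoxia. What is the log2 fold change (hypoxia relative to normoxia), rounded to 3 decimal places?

Fold change = 3292 / 149.5 = 22.0201
log2(22.0201) = 4.4607

4.461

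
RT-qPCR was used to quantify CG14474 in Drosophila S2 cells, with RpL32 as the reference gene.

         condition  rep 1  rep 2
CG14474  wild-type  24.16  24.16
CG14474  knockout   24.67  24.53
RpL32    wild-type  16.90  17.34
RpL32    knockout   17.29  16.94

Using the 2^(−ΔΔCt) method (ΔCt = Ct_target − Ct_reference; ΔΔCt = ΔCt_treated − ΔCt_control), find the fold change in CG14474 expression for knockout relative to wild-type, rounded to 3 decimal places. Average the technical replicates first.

0.735

Mean Ct: CG14474 wild-type 24.160; CG14474 knockout 24.600; RpL32 wild-type 17.120; RpL32 knockout 17.115
ΔCt(wild-type) = 24.160 − 17.120 = 7.040
ΔCt(knockout) = 24.600 − 17.115 = 7.485
ΔΔCt = 7.485 − 7.040 = 0.445
Fold change = 2^(−0.445) = 0.7346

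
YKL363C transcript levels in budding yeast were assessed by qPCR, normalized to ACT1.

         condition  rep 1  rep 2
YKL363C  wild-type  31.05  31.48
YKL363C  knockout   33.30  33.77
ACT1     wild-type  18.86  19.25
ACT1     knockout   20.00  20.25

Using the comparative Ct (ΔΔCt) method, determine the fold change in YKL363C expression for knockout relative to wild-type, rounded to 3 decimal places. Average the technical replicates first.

0.435

Mean Ct: YKL363C wild-type 31.265; YKL363C knockout 33.535; ACT1 wild-type 19.055; ACT1 knockout 20.125
ΔCt(wild-type) = 31.265 − 19.055 = 12.210
ΔCt(knockout) = 33.535 − 20.125 = 13.410
ΔΔCt = 13.410 − 12.210 = 1.200
Fold change = 2^(−1.200) = 0.4353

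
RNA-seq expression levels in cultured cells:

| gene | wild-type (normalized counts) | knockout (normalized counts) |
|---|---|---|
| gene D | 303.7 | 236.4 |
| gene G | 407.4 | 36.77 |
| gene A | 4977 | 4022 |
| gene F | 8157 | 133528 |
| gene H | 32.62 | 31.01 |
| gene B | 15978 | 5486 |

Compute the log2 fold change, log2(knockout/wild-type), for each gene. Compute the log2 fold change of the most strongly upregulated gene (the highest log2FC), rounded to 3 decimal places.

log2(236.4/303.7) = -0.361  (gene D)
log2(36.77/407.4) = -3.470  (gene G)
log2(4022/4977) = -0.307  (gene A)
log2(133528/8157) = 4.033  (gene F)
log2(31.01/32.62) = -0.073  (gene H)
log2(5486/15978) = -1.542  (gene B)
gene F is most strongly upregulated.

4.033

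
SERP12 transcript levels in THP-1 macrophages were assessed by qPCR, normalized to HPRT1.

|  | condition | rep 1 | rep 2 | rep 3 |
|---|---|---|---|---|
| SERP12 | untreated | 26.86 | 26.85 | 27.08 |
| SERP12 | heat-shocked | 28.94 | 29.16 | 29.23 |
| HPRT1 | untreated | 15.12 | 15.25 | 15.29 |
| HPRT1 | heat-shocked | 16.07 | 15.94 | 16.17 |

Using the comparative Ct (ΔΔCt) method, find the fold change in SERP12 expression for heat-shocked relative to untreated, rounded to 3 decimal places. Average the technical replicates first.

0.395

Mean Ct: SERP12 untreated 26.930; SERP12 heat-shocked 29.110; HPRT1 untreated 15.220; HPRT1 heat-shocked 16.060
ΔCt(untreated) = 26.930 − 15.220 = 11.710
ΔCt(heat-shocked) = 29.110 − 16.060 = 13.050
ΔΔCt = 13.050 − 11.710 = 1.340
Fold change = 2^(−1.340) = 0.3950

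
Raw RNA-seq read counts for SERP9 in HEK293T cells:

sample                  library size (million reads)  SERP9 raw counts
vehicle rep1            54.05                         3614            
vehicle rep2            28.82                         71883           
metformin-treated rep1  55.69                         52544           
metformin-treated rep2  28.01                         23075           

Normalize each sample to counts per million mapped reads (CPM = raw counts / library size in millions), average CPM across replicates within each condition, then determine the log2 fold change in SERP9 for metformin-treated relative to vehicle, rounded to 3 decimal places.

-0.535

CPM(vehicle rep1) = 3614 / 54.05 = 66.8640
CPM(vehicle rep2) = 71883 / 28.82 = 2494.2054
CPM(metformin-treated rep1) = 52544 / 55.69 = 943.5087
CPM(metformin-treated rep2) = 23075 / 28.01 = 823.8129
mean CPM(vehicle) = 1280.5347; mean CPM(metformin-treated) = 883.6608
Fold change = 883.6608 / 1280.5347 = 0.69007
log2(0.69007) = -0.5352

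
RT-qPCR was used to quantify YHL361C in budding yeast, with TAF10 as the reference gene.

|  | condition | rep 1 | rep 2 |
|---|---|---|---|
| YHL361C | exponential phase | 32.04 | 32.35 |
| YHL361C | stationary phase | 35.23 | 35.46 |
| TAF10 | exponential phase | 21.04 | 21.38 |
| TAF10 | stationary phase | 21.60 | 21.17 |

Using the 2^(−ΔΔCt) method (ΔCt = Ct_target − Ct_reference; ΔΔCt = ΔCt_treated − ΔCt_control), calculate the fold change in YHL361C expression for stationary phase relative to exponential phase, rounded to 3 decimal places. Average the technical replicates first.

Mean Ct: YHL361C exponential phase 32.195; YHL361C stationary phase 35.345; TAF10 exponential phase 21.210; TAF10 stationary phase 21.385
ΔCt(exponential phase) = 32.195 − 21.210 = 10.985
ΔCt(stationary phase) = 35.345 − 21.385 = 13.960
ΔΔCt = 13.960 − 10.985 = 2.975
Fold change = 2^(−2.975) = 0.1272

0.127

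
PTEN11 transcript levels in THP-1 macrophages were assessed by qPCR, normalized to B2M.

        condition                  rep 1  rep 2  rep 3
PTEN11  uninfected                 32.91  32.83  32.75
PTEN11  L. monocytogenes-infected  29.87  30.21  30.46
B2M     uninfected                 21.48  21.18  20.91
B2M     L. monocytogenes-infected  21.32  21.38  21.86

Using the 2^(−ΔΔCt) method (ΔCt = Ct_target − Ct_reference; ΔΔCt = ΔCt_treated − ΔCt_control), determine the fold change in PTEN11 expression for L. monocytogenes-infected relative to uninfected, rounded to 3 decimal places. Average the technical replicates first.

Mean Ct: PTEN11 uninfected 32.830; PTEN11 L. monocytogenes-infected 30.180; B2M uninfected 21.190; B2M L. monocytogenes-infected 21.520
ΔCt(uninfected) = 32.830 − 21.190 = 11.640
ΔCt(L. monocytogenes-infected) = 30.180 − 21.520 = 8.660
ΔΔCt = 8.660 − 11.640 = -2.980
Fold change = 2^(−(-2.980)) = 2^2.980 = 7.8899

7.890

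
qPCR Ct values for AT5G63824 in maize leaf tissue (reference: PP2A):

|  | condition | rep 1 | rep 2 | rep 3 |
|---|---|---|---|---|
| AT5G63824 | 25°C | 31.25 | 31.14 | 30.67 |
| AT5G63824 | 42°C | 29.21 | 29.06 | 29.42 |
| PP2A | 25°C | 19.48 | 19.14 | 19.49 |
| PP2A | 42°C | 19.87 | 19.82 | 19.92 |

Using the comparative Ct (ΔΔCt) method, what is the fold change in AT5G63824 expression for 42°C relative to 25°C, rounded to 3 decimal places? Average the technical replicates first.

Mean Ct: AT5G63824 25°C 31.020; AT5G63824 42°C 29.230; PP2A 25°C 19.370; PP2A 42°C 19.870
ΔCt(25°C) = 31.020 − 19.370 = 11.650
ΔCt(42°C) = 29.230 − 19.870 = 9.360
ΔΔCt = 9.360 − 11.650 = -2.290
Fold change = 2^(−(-2.290)) = 2^2.290 = 4.8906

4.891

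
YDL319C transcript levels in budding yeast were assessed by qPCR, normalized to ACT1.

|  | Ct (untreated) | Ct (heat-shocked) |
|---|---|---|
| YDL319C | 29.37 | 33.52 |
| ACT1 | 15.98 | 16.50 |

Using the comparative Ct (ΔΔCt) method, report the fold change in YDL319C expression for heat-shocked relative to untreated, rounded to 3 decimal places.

ΔCt(untreated) = 29.370 − 15.980 = 13.390
ΔCt(heat-shocked) = 33.520 − 16.500 = 17.020
ΔΔCt = 17.020 − 13.390 = 3.630
Fold change = 2^(−3.630) = 0.0808

0.081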